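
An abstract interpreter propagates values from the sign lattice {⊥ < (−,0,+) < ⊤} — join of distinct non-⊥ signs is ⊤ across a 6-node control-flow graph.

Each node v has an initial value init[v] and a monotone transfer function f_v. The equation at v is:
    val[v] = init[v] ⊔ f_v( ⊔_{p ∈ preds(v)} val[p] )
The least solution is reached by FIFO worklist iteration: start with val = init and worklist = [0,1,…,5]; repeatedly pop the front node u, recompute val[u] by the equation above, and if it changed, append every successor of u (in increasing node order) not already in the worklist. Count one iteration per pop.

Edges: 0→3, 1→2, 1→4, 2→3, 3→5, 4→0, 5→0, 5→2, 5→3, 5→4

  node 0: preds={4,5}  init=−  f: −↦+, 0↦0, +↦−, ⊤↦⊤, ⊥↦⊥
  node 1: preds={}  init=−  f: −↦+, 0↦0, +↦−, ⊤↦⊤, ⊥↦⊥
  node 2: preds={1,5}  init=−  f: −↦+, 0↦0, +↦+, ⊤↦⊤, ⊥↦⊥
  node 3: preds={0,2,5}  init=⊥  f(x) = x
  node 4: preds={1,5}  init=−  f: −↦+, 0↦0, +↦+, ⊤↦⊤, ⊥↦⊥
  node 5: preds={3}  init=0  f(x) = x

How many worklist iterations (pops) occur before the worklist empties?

10

Trace (10 dequeues):
  [1] u=0 | in ⊤ | out ⊤ | prev − | push {}
  [2] u=1 | in ⊥ | out − | ==
  [3] u=2 | in ⊤ | out ⊤ | prev − | push {}
  [4] u=3 | in ⊤ | out ⊤ | prev ⊥ | push {}
  [5] u=4 | in ⊤ | out ⊤ | prev − | push {0}
  [6] u=5 | in ⊤ | out ⊤ | prev 0 | push {2,3,4}
  [7] u=0 | in ⊤ | out ⊤ | ==
  [8] u=2 | in ⊤ | out ⊤ | ==
  [9] u=3 | in ⊤ | out ⊤ | ==
  [10] u=4 | in ⊤ | out ⊤ | ==

Converged values:
  [0] ⊤
  [1] −
  [2] ⊤
  [3] ⊤
  [4] ⊤
  [5] ⊤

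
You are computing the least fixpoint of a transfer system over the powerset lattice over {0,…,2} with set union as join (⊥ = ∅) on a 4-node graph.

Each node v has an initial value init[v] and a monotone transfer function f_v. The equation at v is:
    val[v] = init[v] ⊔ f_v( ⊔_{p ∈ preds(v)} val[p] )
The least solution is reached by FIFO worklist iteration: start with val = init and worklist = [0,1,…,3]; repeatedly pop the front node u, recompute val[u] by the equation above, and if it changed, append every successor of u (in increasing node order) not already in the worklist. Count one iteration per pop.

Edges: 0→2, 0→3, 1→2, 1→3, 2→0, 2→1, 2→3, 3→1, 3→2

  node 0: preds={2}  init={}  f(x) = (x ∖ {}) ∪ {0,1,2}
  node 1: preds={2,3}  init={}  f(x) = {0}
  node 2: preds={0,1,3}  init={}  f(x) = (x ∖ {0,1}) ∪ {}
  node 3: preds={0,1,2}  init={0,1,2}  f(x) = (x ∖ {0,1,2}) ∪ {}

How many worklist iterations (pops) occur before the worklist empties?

Worklist (6 pops):
  #1 pop 0: in={} → {0,1,2} (was {}); enqueue []
  #2 pop 1: in={0,1,2} → {0} (was {}); enqueue []
  #3 pop 2: in={0,1,2} → {2} (was {}); enqueue [0,1]
  #4 pop 3: in={0,1,2} → {0,1,2} (no change)
  #5 pop 0: in={2} → {0,1,2} (no change)
  #6 pop 1: in={0,1,2} → {0} (no change)

Fixpoint:
  val[0] = {0,1,2}
  val[1] = {0}
  val[2] = {2}
  val[3] = {0,1,2}

6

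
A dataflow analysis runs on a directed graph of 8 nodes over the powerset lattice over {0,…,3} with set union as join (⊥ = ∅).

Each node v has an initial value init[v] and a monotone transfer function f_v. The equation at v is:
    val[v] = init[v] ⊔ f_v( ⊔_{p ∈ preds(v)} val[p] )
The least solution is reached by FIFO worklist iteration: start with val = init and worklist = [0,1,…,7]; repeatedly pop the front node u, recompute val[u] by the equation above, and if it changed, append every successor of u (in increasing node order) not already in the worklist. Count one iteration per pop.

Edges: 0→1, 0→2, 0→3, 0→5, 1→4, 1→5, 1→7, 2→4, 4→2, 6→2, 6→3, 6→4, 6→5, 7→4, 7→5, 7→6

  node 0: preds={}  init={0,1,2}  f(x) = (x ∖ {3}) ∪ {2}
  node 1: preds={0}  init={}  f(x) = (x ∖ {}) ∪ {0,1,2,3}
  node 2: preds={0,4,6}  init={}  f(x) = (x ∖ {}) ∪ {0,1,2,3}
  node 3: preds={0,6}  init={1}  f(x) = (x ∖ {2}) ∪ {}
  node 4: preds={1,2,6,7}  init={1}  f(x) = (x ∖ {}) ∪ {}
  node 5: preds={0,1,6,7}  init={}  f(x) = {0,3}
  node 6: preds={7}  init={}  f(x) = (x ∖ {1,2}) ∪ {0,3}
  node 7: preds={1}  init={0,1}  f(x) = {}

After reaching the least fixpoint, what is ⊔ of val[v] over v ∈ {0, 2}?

{0,1,2,3}

Worklist (12 pops):
  #1 pop 0: in={} → {0,1,2} (no change)
  #2 pop 1: in={0,1,2} → {0,1,2,3} (was {}); enqueue []
  #3 pop 2: in={0,1,2} → {0,1,2,3} (was {}); enqueue []
  #4 pop 3: in={0,1,2} → {0,1} (was {1}); enqueue []
  #5 pop 4: in={0,1,2,3} → {0,1,2,3} (was {1}); enqueue [2]
  #6 pop 5: in={0,1,2,3} → {0,3} (was {}); enqueue []
  #7 pop 6: in={0,1} → {0,3} (was {}); enqueue [3,4,5]
  #8 pop 7: in={0,1,2,3} → {0,1} (no change)
  #9 pop 2: in={0,1,2,3} → {0,1,2,3} (no change)
  #10 pop 3: in={0,1,2,3} → {0,1,3} (was {0,1}); enqueue []
  #11 pop 4: in={0,1,2,3} → {0,1,2,3} (no change)
  #12 pop 5: in={0,1,2,3} → {0,3} (no change)

Fixpoint:
  val[0] = {0,1,2}
  val[1] = {0,1,2,3}
  val[2] = {0,1,2,3}
  val[3] = {0,1,3}
  val[4] = {0,1,2,3}
  val[5] = {0,3}
  val[6] = {0,3}
  val[7] = {0,1}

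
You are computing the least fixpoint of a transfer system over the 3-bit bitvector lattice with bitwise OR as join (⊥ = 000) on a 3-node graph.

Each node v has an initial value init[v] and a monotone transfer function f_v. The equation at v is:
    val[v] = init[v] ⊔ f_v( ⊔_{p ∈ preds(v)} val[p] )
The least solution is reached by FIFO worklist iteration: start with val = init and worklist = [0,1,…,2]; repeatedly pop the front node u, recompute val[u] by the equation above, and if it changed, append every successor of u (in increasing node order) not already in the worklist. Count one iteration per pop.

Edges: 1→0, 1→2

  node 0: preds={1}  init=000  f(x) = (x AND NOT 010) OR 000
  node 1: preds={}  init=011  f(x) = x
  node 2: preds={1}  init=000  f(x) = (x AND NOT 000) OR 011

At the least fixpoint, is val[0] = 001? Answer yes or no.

yes

Iteration log — 3 steps:
  step 1. node 0  ⊔preds=011  new=001  old=000  +wl: 
  step 2. node 1  ⊔preds=000  new=011  stable
  step 3. node 2  ⊔preds=011  new=011  old=000  +wl: 

Least fixpoint reached:
  node 0: 001
  node 1: 011
  node 2: 011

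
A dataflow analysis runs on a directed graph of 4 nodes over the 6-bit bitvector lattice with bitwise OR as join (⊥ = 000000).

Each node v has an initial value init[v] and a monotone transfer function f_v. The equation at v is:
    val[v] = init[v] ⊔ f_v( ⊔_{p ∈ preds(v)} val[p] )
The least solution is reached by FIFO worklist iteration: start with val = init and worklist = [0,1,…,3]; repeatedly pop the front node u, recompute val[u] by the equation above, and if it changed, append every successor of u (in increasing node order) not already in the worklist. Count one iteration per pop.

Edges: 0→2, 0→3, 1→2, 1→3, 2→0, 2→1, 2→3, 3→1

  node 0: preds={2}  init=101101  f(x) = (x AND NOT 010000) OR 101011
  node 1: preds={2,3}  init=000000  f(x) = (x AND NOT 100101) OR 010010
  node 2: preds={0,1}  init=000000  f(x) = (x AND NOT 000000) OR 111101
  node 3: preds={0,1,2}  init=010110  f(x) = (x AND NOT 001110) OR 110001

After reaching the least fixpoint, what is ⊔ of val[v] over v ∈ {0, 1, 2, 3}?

111111

Iteration log — 8 steps:
  step 1. node 0  ⊔preds=000000  new=101111  old=101101  +wl: 
  step 2. node 1  ⊔preds=010110  new=010010  old=000000  +wl: 
  step 3. node 2  ⊔preds=111111  new=111111  old=000000  +wl: 0,1
  step 4. node 3  ⊔preds=111111  new=110111  old=010110  +wl: 
  step 5. node 0  ⊔preds=111111  new=101111  stable
  step 6. node 1  ⊔preds=111111  new=011010  old=010010  +wl: 2,3
  step 7. node 2  ⊔preds=111111  new=111111  stable
  step 8. node 3  ⊔preds=111111  new=110111  stable

Least fixpoint reached:
  node 0: 101111
  node 1: 011010
  node 2: 111111
  node 3: 110111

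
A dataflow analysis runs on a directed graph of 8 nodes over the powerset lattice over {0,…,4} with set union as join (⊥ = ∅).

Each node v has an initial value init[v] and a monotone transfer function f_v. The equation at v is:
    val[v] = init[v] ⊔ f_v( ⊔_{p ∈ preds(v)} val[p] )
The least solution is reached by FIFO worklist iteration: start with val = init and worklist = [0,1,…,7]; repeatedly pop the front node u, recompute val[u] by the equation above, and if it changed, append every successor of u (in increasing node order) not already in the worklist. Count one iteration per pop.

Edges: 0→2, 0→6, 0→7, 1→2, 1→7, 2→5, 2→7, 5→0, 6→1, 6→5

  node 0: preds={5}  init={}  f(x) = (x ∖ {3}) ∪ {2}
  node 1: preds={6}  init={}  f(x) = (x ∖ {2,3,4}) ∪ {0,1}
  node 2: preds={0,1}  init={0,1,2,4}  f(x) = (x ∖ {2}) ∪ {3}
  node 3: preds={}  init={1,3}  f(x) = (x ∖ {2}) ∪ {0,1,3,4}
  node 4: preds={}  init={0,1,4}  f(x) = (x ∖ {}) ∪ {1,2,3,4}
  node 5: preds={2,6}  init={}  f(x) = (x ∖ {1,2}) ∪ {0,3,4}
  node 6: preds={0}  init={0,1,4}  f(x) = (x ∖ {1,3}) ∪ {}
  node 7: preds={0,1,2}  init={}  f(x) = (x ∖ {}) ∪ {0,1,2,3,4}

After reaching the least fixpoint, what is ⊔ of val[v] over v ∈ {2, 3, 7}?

{0,1,2,3,4}

Iteration log — 14 steps:
  step 1. node 0  ⊔preds={}  new={2}  old={}  +wl: 
  step 2. node 1  ⊔preds={0,1,4}  new={0,1}  old={}  +wl: 
  step 3. node 2  ⊔preds={0,1,2}  new={0,1,2,3,4}  old={0,1,2,4}  +wl: 
  step 4. node 3  ⊔preds={}  new={0,1,3,4}  old={1,3}  +wl: 
  step 5. node 4  ⊔preds={}  new={0,1,2,3,4}  old={0,1,4}  +wl: 
  step 6. node 5  ⊔preds={0,1,2,3,4}  new={0,3,4}  old={}  +wl: 0
  step 7. node 6  ⊔preds={2}  new={0,1,2,4}  old={0,1,4}  +wl: 1,5
  step 8. node 7  ⊔preds={0,1,2,3,4}  new={0,1,2,3,4}  old={}  +wl: 
  step 9. node 0  ⊔preds={0,3,4}  new={0,2,4}  old={2}  +wl: 2,6,7
  step 10. node 1  ⊔preds={0,1,2,4}  new={0,1}  stable
  step 11. node 5  ⊔preds={0,1,2,3,4}  new={0,3,4}  stable
  step 12. node 2  ⊔preds={0,1,2,4}  new={0,1,2,3,4}  stable
  step 13. node 6  ⊔preds={0,2,4}  new={0,1,2,4}  stable
  step 14. node 7  ⊔preds={0,1,2,3,4}  new={0,1,2,3,4}  stable

Least fixpoint reached:
  node 0: {0,2,4}
  node 1: {0,1}
  node 2: {0,1,2,3,4}
  node 3: {0,1,3,4}
  node 4: {0,1,2,3,4}
  node 5: {0,3,4}
  node 6: {0,1,2,4}
  node 7: {0,1,2,3,4}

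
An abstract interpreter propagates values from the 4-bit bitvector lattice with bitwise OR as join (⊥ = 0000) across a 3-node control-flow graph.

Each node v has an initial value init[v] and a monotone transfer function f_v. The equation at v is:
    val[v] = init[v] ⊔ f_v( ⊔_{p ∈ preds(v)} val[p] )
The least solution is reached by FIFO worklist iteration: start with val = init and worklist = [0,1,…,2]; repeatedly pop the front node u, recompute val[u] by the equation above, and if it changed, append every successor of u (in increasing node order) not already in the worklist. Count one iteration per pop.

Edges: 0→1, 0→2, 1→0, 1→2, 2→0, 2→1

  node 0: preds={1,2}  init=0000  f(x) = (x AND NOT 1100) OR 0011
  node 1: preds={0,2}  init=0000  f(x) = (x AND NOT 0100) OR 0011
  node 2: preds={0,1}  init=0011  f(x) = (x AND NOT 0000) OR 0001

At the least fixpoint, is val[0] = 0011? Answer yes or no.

Trace (4 dequeues):
  [1] u=0 | in 0011 | out 0011 | prev 0000 | push {}
  [2] u=1 | in 0011 | out 0011 | prev 0000 | push {0}
  [3] u=2 | in 0011 | out 0011 | ==
  [4] u=0 | in 0011 | out 0011 | ==

Converged values:
  [0] 0011
  [1] 0011
  [2] 0011

yes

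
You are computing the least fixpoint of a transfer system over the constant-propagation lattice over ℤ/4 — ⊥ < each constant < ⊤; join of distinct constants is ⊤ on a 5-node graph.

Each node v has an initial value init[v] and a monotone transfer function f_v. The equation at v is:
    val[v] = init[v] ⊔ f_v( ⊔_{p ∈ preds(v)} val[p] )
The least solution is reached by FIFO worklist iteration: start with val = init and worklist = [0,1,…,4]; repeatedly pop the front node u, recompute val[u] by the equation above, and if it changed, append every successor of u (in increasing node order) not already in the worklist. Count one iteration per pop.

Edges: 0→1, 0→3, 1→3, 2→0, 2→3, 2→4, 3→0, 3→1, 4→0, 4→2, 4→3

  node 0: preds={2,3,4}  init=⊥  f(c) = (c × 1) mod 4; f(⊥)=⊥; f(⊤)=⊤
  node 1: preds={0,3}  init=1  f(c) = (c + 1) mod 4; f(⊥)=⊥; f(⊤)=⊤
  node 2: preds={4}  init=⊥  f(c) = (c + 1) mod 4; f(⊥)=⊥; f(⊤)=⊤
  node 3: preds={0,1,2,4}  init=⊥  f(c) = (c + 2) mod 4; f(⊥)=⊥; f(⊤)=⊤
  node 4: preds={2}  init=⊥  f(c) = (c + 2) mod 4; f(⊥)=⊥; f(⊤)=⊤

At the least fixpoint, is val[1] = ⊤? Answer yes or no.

yes

Iteration log — 11 steps:
  step 1. node 0  ⊔preds=⊥  new=⊥  stable
  step 2. node 1  ⊔preds=⊥  new=1  stable
  step 3. node 2  ⊔preds=⊥  new=⊥  stable
  step 4. node 3  ⊔preds=1  new=3  old=⊥  +wl: 0,1
  step 5. node 4  ⊔preds=⊥  new=⊥  stable
  step 6. node 0  ⊔preds=3  new=3  old=⊥  +wl: 3
  step 7. node 1  ⊔preds=3  new=⊤  old=1  +wl: 
  step 8. node 3  ⊔preds=⊤  new=⊤  old=3  +wl: 0,1
  step 9. node 0  ⊔preds=⊤  new=⊤  old=3  +wl: 3
  step 10. node 1  ⊔preds=⊤  new=⊤  stable
  step 11. node 3  ⊔preds=⊤  new=⊤  stable

Least fixpoint reached:
  node 0: ⊤
  node 1: ⊤
  node 2: ⊥
  node 3: ⊤
  node 4: ⊥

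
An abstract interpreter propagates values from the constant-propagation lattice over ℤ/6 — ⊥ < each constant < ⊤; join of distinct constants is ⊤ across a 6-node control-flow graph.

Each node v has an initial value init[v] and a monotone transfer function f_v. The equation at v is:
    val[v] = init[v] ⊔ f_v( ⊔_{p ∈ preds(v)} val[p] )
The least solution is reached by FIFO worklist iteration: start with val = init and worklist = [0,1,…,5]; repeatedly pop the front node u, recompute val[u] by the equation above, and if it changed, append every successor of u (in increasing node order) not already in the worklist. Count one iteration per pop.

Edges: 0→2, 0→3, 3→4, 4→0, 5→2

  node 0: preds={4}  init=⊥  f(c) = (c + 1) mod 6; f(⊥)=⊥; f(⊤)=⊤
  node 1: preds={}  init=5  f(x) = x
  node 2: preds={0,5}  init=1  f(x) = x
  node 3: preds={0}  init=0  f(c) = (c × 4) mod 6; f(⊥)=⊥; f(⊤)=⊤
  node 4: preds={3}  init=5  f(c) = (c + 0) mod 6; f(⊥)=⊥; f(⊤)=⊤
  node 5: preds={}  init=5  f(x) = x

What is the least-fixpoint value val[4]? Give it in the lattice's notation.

Trace (10 dequeues):
  [1] u=0 | in 5 | out 0 | prev ⊥ | push {}
  [2] u=1 | in ⊥ | out 5 | ==
  [3] u=2 | in ⊤ | out ⊤ | prev 1 | push {}
  [4] u=3 | in 0 | out 0 | ==
  [5] u=4 | in 0 | out ⊤ | prev 5 | push {0}
  [6] u=5 | in ⊥ | out 5 | ==
  [7] u=0 | in ⊤ | out ⊤ | prev 0 | push {2,3}
  [8] u=2 | in ⊤ | out ⊤ | ==
  [9] u=3 | in ⊤ | out ⊤ | prev 0 | push {4}
  [10] u=4 | in ⊤ | out ⊤ | ==

Converged values:
  [0] ⊤
  [1] 5
  [2] ⊤
  [3] ⊤
  [4] ⊤
  [5] 5

⊤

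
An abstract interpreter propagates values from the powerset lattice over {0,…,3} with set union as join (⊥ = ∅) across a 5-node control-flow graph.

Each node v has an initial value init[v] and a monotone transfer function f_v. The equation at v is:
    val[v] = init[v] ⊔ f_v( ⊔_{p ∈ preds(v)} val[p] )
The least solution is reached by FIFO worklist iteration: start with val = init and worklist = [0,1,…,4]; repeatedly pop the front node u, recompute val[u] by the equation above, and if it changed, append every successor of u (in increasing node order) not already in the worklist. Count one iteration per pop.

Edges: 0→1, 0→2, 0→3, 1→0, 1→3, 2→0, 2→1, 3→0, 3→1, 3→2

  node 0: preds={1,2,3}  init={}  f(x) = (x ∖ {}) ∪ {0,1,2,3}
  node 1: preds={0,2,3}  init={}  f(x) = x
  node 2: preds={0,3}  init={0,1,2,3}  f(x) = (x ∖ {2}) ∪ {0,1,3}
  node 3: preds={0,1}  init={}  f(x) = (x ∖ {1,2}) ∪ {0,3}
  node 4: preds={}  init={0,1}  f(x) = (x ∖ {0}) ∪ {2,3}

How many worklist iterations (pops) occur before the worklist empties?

8

Worklist (8 pops):
  #1 pop 0: in={0,1,2,3} → {0,1,2,3} (was {}); enqueue []
  #2 pop 1: in={0,1,2,3} → {0,1,2,3} (was {}); enqueue [0]
  #3 pop 2: in={0,1,2,3} → {0,1,2,3} (no change)
  #4 pop 3: in={0,1,2,3} → {0,3} (was {}); enqueue [1,2]
  #5 pop 4: in={} → {0,1,2,3} (was {0,1}); enqueue []
  #6 pop 0: in={0,1,2,3} → {0,1,2,3} (no change)
  #7 pop 1: in={0,1,2,3} → {0,1,2,3} (no change)
  #8 pop 2: in={0,1,2,3} → {0,1,2,3} (no change)

Fixpoint:
  val[0] = {0,1,2,3}
  val[1] = {0,1,2,3}
  val[2] = {0,1,2,3}
  val[3] = {0,3}
  val[4] = {0,1,2,3}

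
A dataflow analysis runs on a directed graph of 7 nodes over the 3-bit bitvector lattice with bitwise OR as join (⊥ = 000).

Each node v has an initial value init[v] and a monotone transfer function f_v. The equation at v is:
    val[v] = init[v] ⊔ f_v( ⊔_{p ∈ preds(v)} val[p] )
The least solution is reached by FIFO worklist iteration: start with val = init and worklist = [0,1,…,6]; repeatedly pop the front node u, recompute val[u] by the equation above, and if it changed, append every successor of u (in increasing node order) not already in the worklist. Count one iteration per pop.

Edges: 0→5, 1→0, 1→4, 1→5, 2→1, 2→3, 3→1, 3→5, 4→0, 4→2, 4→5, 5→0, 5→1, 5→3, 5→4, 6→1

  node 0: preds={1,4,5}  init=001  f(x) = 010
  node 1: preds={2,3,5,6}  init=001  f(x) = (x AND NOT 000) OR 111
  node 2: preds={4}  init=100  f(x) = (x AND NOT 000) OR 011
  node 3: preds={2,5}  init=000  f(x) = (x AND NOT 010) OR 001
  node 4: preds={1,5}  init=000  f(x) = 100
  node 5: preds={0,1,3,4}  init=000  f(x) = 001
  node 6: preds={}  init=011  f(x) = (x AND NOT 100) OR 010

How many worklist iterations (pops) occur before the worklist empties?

Worklist (12 pops):
  #1 pop 0: in=001 → 011 (was 001); enqueue []
  #2 pop 1: in=111 → 111 (was 001); enqueue [0]
  #3 pop 2: in=000 → 111 (was 100); enqueue [1]
  #4 pop 3: in=111 → 101 (was 000); enqueue []
  #5 pop 4: in=111 → 100 (was 000); enqueue [2]
  #6 pop 5: in=111 → 001 (was 000); enqueue [3,4]
  #7 pop 6: in=000 → 011 (no change)
  #8 pop 0: in=111 → 011 (no change)
  #9 pop 1: in=111 → 111 (no change)
  #10 pop 2: in=100 → 111 (no change)
  #11 pop 3: in=111 → 101 (no change)
  #12 pop 4: in=111 → 100 (no change)

Fixpoint:
  val[0] = 011
  val[1] = 111
  val[2] = 111
  val[3] = 101
  val[4] = 100
  val[5] = 001
  val[6] = 011

12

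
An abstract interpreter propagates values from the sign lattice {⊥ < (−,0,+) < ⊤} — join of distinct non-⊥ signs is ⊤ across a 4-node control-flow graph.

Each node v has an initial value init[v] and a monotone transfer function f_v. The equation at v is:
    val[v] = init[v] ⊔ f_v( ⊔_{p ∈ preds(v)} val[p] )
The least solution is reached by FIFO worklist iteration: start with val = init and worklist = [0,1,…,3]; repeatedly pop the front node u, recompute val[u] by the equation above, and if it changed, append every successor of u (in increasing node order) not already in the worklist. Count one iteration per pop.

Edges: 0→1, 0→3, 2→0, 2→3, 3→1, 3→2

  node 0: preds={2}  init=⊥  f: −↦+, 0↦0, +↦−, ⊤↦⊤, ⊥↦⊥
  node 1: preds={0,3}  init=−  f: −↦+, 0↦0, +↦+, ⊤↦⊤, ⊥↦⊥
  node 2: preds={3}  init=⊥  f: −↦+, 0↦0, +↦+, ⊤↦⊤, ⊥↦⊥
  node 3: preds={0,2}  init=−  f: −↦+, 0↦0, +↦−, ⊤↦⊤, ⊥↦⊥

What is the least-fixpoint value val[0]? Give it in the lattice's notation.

⊤

Iteration log — 12 steps:
  step 1. node 0  ⊔preds=⊥  new=⊥  stable
  step 2. node 1  ⊔preds=−  new=⊤  old=−  +wl: 
  step 3. node 2  ⊔preds=−  new=+  old=⊥  +wl: 0
  step 4. node 3  ⊔preds=+  new=−  stable
  step 5. node 0  ⊔preds=+  new=−  old=⊥  +wl: 1,3
  step 6. node 1  ⊔preds=−  new=⊤  stable
  step 7. node 3  ⊔preds=⊤  new=⊤  old=−  +wl: 1,2
  step 8. node 1  ⊔preds=⊤  new=⊤  stable
  step 9. node 2  ⊔preds=⊤  new=⊤  old=+  +wl: 0,3
  step 10. node 0  ⊔preds=⊤  new=⊤  old=−  +wl: 1
  step 11. node 3  ⊔preds=⊤  new=⊤  stable
  step 12. node 1  ⊔preds=⊤  new=⊤  stable

Least fixpoint reached:
  node 0: ⊤
  node 1: ⊤
  node 2: ⊤
  node 3: ⊤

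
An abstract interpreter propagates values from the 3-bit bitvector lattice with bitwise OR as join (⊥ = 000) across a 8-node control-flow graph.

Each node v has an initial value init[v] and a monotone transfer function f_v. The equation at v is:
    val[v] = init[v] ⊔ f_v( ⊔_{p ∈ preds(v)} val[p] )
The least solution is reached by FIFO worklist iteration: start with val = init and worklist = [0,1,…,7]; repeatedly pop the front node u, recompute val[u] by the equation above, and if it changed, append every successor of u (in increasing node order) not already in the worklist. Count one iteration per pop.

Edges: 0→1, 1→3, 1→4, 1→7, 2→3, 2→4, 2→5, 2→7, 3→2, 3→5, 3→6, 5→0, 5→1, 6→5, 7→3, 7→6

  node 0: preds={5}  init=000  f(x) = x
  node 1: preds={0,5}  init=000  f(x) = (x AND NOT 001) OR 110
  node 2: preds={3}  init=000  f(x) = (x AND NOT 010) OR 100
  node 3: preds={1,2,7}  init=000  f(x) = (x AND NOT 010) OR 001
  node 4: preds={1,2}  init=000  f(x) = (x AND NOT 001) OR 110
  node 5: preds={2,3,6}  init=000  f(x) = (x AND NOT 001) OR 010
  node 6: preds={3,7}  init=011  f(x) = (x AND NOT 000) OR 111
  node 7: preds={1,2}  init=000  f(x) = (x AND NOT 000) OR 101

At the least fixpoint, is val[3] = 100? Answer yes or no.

no

Trace (16 dequeues):
  [1] u=0 | in 000 | out 000 | ==
  [2] u=1 | in 000 | out 110 | prev 000 | push {}
  [3] u=2 | in 000 | out 100 | prev 000 | push {}
  [4] u=3 | in 110 | out 101 | prev 000 | push {2}
  [5] u=4 | in 110 | out 110 | prev 000 | push {}
  [6] u=5 | in 111 | out 110 | prev 000 | push {0,1}
  [7] u=6 | in 101 | out 111 | prev 011 | push {5}
  [8] u=7 | in 110 | out 111 | prev 000 | push {3,6}
  [9] u=2 | in 101 | out 101 | prev 100 | push {4,7}
  [10] u=0 | in 110 | out 110 | prev 000 | push {}
  [11] u=1 | in 110 | out 110 | ==
  [12] u=5 | in 111 | out 110 | ==
  [13] u=3 | in 111 | out 101 | ==
  [14] u=6 | in 111 | out 111 | ==
  [15] u=4 | in 111 | out 110 | ==
  [16] u=7 | in 111 | out 111 | ==

Converged values:
  [0] 110
  [1] 110
  [2] 101
  [3] 101
  [4] 110
  [5] 110
  [6] 111
  [7] 111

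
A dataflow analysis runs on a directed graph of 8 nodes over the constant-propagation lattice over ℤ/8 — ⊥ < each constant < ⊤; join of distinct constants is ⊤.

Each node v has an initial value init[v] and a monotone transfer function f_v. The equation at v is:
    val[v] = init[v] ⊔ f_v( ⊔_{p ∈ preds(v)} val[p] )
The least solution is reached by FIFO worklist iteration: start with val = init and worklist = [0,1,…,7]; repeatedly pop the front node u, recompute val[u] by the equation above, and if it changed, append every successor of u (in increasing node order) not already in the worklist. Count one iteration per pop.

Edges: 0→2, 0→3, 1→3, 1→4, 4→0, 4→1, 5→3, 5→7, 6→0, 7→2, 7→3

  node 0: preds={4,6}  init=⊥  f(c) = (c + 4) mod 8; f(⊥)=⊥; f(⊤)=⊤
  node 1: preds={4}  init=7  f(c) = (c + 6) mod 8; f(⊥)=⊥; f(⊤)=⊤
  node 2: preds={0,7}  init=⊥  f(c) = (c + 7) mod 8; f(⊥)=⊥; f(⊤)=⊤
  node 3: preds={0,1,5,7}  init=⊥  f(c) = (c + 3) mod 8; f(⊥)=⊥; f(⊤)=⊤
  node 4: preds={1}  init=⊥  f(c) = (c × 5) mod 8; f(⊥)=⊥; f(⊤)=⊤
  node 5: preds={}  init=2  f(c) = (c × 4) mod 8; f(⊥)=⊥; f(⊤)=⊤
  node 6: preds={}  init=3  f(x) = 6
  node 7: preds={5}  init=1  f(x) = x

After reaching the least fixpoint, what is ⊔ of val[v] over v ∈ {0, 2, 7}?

Iteration log — 15 steps:
  step 1. node 0  ⊔preds=3  new=7  old=⊥  +wl: 
  step 2. node 1  ⊔preds=⊥  new=7  stable
  step 3. node 2  ⊔preds=⊤  new=⊤  old=⊥  +wl: 
  step 4. node 3  ⊔preds=⊤  new=⊤  old=⊥  +wl: 
  step 5. node 4  ⊔preds=7  new=3  old=⊥  +wl: 0,1
  step 6. node 5  ⊔preds=⊥  new=2  stable
  step 7. node 6  ⊔preds=⊥  new=⊤  old=3  +wl: 
  step 8. node 7  ⊔preds=2  new=⊤  old=1  +wl: 2,3
  step 9. node 0  ⊔preds=⊤  new=⊤  old=7  +wl: 
  step 10. node 1  ⊔preds=3  new=⊤  old=7  +wl: 4
  step 11. node 2  ⊔preds=⊤  new=⊤  stable
  step 12. node 3  ⊔preds=⊤  new=⊤  stable
  step 13. node 4  ⊔preds=⊤  new=⊤  old=3  +wl: 0,1
  step 14. node 0  ⊔preds=⊤  new=⊤  stable
  step 15. node 1  ⊔preds=⊤  new=⊤  stable

Least fixpoint reached:
  node 0: ⊤
  node 1: ⊤
  node 2: ⊤
  node 3: ⊤
  node 4: ⊤
  node 5: 2
  node 6: ⊤
  node 7: ⊤

⊤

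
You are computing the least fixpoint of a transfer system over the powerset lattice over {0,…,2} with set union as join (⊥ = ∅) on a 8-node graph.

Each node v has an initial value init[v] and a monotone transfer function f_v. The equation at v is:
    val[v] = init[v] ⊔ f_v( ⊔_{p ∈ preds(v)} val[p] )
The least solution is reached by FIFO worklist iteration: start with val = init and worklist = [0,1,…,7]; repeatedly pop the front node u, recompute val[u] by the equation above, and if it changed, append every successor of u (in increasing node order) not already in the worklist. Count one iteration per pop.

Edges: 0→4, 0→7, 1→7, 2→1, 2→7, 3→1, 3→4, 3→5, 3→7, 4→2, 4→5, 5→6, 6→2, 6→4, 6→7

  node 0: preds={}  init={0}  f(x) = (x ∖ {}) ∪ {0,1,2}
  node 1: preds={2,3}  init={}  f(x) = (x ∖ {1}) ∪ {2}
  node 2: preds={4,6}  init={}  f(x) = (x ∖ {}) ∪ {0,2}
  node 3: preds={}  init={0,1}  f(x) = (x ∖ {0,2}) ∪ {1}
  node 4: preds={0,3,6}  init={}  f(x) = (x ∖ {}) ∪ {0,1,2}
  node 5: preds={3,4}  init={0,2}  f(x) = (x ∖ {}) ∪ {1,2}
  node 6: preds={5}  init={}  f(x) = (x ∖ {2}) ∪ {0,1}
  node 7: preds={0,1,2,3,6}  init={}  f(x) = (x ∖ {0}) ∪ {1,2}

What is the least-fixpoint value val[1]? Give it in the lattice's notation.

Worklist (13 pops):
  #1 pop 0: in={} → {0,1,2} (was {0}); enqueue []
  #2 pop 1: in={0,1} → {0,2} (was {}); enqueue []
  #3 pop 2: in={} → {0,2} (was {}); enqueue [1]
  #4 pop 3: in={} → {0,1} (no change)
  #5 pop 4: in={0,1,2} → {0,1,2} (was {}); enqueue [2]
  #6 pop 5: in={0,1,2} → {0,1,2} (was {0,2}); enqueue []
  #7 pop 6: in={0,1,2} → {0,1} (was {}); enqueue [4]
  #8 pop 7: in={0,1,2} → {1,2} (was {}); enqueue []
  #9 pop 1: in={0,1,2} → {0,2} (no change)
  #10 pop 2: in={0,1,2} → {0,1,2} (was {0,2}); enqueue [1,7]
  #11 pop 4: in={0,1,2} → {0,1,2} (no change)
  #12 pop 1: in={0,1,2} → {0,2} (no change)
  #13 pop 7: in={0,1,2} → {1,2} (no change)

Fixpoint:
  val[0] = {0,1,2}
  val[1] = {0,2}
  val[2] = {0,1,2}
  val[3] = {0,1}
  val[4] = {0,1,2}
  val[5] = {0,1,2}
  val[6] = {0,1}
  val[7] = {1,2}

{0,2}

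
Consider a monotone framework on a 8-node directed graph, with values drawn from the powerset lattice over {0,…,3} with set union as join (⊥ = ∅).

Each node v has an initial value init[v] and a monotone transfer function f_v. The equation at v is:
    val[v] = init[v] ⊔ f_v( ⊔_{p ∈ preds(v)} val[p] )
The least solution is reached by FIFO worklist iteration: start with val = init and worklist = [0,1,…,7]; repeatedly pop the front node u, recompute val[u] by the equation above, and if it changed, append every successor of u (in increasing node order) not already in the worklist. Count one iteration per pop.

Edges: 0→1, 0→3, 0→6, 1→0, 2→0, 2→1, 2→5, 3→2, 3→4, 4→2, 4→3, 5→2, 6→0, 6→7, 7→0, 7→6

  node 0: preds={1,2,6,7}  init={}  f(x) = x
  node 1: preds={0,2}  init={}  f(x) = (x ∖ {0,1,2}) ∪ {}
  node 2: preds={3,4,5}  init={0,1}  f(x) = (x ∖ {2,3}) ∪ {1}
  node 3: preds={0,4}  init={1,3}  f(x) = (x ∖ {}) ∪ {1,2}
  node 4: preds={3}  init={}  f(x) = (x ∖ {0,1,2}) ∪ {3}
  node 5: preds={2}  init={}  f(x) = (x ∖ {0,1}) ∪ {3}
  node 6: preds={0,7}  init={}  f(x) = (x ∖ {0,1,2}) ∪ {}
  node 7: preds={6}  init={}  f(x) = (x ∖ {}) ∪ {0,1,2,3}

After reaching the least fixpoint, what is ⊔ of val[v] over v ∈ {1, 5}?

Iteration log — 16 steps:
  step 1. node 0  ⊔preds={0,1}  new={0,1}  old={}  +wl: 
  step 2. node 1  ⊔preds={0,1}  new={}  stable
  step 3. node 2  ⊔preds={1,3}  new={0,1}  stable
  step 4. node 3  ⊔preds={0,1}  new={0,1,2,3}  old={1,3}  +wl: 2
  step 5. node 4  ⊔preds={0,1,2,3}  new={3}  old={}  +wl: 3
  step 6. node 5  ⊔preds={0,1}  new={3}  old={}  +wl: 
  step 7. node 6  ⊔preds={0,1}  new={}  stable
  step 8. node 7  ⊔preds={}  new={0,1,2,3}  old={}  +wl: 0,6
  step 9. node 2  ⊔preds={0,1,2,3}  new={0,1}  stable
  step 10. node 3  ⊔preds={0,1,3}  new={0,1,2,3}  stable
  step 11. node 0  ⊔preds={0,1,2,3}  new={0,1,2,3}  old={0,1}  +wl: 1,3
  step 12. node 6  ⊔preds={0,1,2,3}  new={3}  old={}  +wl: 0,7
  step 13. node 1  ⊔preds={0,1,2,3}  new={3}  old={}  +wl: 
  step 14. node 3  ⊔preds={0,1,2,3}  new={0,1,2,3}  stable
  step 15. node 0  ⊔preds={0,1,2,3}  new={0,1,2,3}  stable
  step 16. node 7  ⊔preds={3}  new={0,1,2,3}  stable

Least fixpoint reached:
  node 0: {0,1,2,3}
  node 1: {3}
  node 2: {0,1}
  node 3: {0,1,2,3}
  node 4: {3}
  node 5: {3}
  node 6: {3}
  node 7: {0,1,2,3}

{3}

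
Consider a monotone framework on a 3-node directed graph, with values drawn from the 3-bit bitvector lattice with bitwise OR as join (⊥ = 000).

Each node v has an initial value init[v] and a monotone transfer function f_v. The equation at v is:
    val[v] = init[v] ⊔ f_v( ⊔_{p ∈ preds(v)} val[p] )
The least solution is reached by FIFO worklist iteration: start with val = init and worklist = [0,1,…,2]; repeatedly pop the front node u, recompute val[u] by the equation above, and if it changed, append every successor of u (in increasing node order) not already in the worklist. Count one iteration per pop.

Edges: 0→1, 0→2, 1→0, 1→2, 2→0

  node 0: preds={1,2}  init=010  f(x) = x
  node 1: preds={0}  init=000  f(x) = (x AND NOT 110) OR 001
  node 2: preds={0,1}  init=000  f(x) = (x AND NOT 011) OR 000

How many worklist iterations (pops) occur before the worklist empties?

Iteration log — 6 steps:
  step 1. node 0  ⊔preds=000  new=010  stable
  step 2. node 1  ⊔preds=010  new=001  old=000  +wl: 0
  step 3. node 2  ⊔preds=011  new=000  stable
  step 4. node 0  ⊔preds=001  new=011  old=010  +wl: 1,2
  step 5. node 1  ⊔preds=011  new=001  stable
  step 6. node 2  ⊔preds=011  new=000  stable

Least fixpoint reached:
  node 0: 011
  node 1: 001
  node 2: 000

6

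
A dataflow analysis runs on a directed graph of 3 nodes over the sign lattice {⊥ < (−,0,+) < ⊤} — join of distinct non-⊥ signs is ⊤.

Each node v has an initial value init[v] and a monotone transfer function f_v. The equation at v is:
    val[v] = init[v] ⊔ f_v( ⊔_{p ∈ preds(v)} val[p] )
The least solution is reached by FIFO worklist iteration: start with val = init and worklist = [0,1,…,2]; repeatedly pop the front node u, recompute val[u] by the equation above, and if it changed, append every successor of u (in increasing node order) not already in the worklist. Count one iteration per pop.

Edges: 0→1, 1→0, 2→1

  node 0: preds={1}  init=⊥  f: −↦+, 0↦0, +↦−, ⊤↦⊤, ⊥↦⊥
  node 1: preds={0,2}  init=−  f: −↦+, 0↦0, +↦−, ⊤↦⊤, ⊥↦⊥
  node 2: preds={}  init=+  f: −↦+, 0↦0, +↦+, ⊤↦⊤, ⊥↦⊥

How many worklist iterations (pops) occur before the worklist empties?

Worklist (3 pops):
  #1 pop 0: in=− → + (was ⊥); enqueue []
  #2 pop 1: in=+ → − (no change)
  #3 pop 2: in=⊥ → + (no change)

Fixpoint:
  val[0] = +
  val[1] = −
  val[2] = +

3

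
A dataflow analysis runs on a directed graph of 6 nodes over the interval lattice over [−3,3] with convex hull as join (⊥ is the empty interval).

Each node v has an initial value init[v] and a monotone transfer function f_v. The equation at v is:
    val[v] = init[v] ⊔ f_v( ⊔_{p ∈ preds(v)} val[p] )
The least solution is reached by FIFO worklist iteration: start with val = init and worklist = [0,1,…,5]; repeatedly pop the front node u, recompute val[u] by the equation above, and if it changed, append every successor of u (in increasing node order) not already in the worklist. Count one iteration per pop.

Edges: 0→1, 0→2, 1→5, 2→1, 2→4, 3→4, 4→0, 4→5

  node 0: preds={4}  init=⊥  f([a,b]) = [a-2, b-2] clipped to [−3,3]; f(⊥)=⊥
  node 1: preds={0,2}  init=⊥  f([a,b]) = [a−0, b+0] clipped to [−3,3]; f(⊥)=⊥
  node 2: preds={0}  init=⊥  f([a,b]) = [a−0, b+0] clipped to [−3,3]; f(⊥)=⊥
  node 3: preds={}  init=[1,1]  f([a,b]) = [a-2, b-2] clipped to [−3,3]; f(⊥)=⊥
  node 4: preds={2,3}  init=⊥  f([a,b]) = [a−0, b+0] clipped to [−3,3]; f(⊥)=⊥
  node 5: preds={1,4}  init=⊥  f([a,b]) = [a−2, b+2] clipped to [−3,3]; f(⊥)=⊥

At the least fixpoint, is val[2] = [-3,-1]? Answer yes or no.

Worklist (21 pops):
  #1 pop 0: in=⊥ → ⊥ (no change)
  #2 pop 1: in=⊥ → ⊥ (no change)
  #3 pop 2: in=⊥ → ⊥ (no change)
  #4 pop 3: in=⊥ → [1,1] (no change)
  #5 pop 4: in=[1,1] → [1,1] (was ⊥); enqueue [0]
  #6 pop 5: in=[1,1] → [-1,3] (was ⊥); enqueue []
  #7 pop 0: in=[1,1] → [-1,-1] (was ⊥); enqueue [1,2]
  #8 pop 1: in=[-1,-1] → [-1,-1] (was ⊥); enqueue [5]
  #9 pop 2: in=[-1,-1] → [-1,-1] (was ⊥); enqueue [1,4]
  #10 pop 5: in=[-1,1] → [-3,3] (was [-1,3]); enqueue []
  #11 pop 1: in=[-1,-1] → [-1,-1] (no change)
  #12 pop 4: in=[-1,1] → [-1,1] (was [1,1]); enqueue [0,5]
  #13 pop 0: in=[-1,1] → [-3,-1] (was [-1,-1]); enqueue [1,2]
  #14 pop 5: in=[-1,1] → [-3,3] (no change)
  #15 pop 1: in=[-3,-1] → [-3,-1] (was [-1,-1]); enqueue [5]
  #16 pop 2: in=[-3,-1] → [-3,-1] (was [-1,-1]); enqueue [1,4]
  #17 pop 5: in=[-3,1] → [-3,3] (no change)
  #18 pop 1: in=[-3,-1] → [-3,-1] (no change)
  #19 pop 4: in=[-3,1] → [-3,1] (was [-1,1]); enqueue [0,5]
  #20 pop 0: in=[-3,1] → [-3,-1] (no change)
  #21 pop 5: in=[-3,1] → [-3,3] (no change)

Fixpoint:
  val[0] = [-3,-1]
  val[1] = [-3,-1]
  val[2] = [-3,-1]
  val[3] = [1,1]
  val[4] = [-3,1]
  val[5] = [-3,3]

yes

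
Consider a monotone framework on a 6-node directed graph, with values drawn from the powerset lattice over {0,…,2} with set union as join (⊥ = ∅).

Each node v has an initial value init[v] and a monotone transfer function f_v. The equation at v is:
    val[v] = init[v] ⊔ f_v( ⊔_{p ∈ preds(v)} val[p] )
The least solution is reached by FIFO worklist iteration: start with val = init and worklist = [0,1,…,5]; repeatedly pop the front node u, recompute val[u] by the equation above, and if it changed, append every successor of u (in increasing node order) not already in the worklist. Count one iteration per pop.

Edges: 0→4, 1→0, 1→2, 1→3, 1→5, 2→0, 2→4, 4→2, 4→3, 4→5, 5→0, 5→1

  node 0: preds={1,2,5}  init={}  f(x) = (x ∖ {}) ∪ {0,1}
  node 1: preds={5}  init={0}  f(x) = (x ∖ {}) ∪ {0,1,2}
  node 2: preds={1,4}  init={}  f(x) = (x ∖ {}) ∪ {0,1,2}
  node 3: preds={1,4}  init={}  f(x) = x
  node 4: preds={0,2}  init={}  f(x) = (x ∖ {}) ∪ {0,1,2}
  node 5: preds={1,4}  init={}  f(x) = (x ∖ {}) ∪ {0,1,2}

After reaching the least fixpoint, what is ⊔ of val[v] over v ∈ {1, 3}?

Trace (11 dequeues):
  [1] u=0 | in {0} | out {0,1} | prev {} | push {}
  [2] u=1 | in {} | out {0,1,2} | prev {0} | push {0}
  [3] u=2 | in {0,1,2} | out {0,1,2} | prev {} | push {}
  [4] u=3 | in {0,1,2} | out {0,1,2} | prev {} | push {}
  [5] u=4 | in {0,1,2} | out {0,1,2} | prev {} | push {2,3}
  [6] u=5 | in {0,1,2} | out {0,1,2} | prev {} | push {1}
  [7] u=0 | in {0,1,2} | out {0,1,2} | prev {0,1} | push {4}
  [8] u=2 | in {0,1,2} | out {0,1,2} | ==
  [9] u=3 | in {0,1,2} | out {0,1,2} | ==
  [10] u=1 | in {0,1,2} | out {0,1,2} | ==
  [11] u=4 | in {0,1,2} | out {0,1,2} | ==

Converged values:
  [0] {0,1,2}
  [1] {0,1,2}
  [2] {0,1,2}
  [3] {0,1,2}
  [4] {0,1,2}
  [5] {0,1,2}

{0,1,2}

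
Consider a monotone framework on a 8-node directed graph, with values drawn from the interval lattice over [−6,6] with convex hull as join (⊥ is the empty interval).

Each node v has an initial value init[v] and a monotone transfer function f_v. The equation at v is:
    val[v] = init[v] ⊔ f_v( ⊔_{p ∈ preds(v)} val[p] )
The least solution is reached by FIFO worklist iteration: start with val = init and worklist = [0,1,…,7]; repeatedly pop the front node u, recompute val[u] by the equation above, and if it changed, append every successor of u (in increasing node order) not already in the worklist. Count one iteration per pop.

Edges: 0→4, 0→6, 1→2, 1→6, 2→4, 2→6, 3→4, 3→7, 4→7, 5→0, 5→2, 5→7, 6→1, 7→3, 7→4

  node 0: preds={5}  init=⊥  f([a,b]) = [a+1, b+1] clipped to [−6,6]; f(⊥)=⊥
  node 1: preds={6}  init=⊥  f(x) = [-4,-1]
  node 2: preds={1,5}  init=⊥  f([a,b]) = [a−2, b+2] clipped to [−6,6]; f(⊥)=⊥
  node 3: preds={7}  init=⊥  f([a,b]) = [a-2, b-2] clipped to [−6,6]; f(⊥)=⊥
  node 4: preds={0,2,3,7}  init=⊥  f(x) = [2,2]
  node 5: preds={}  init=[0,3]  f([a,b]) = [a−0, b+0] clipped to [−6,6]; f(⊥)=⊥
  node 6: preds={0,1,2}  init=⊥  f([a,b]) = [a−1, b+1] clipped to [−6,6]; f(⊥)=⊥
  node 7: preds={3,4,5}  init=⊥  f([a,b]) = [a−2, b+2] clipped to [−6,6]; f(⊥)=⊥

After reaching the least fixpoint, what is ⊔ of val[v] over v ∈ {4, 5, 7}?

[-6,5]

Worklist (15 pops):
  #1 pop 0: in=[0,3] → [1,4] (was ⊥); enqueue []
  #2 pop 1: in=⊥ → [-4,-1] (was ⊥); enqueue []
  #3 pop 2: in=[-4,3] → [-6,5] (was ⊥); enqueue []
  #4 pop 3: in=⊥ → ⊥ (no change)
  #5 pop 4: in=[-6,5] → [2,2] (was ⊥); enqueue []
  #6 pop 5: in=⊥ → [0,3] (no change)
  #7 pop 6: in=[-6,5] → [-6,6] (was ⊥); enqueue [1]
  #8 pop 7: in=[0,3] → [-2,5] (was ⊥); enqueue [3,4]
  #9 pop 1: in=[-6,6] → [-4,-1] (no change)
  #10 pop 3: in=[-2,5] → [-4,3] (was ⊥); enqueue [7]
  #11 pop 4: in=[-6,5] → [2,2] (no change)
  #12 pop 7: in=[-4,3] → [-6,5] (was [-2,5]); enqueue [3,4]
  #13 pop 3: in=[-6,5] → [-6,3] (was [-4,3]); enqueue [7]
  #14 pop 4: in=[-6,5] → [2,2] (no change)
  #15 pop 7: in=[-6,3] → [-6,5] (no change)

Fixpoint:
  val[0] = [1,4]
  val[1] = [-4,-1]
  val[2] = [-6,5]
  val[3] = [-6,3]
  val[4] = [2,2]
  val[5] = [0,3]
  val[6] = [-6,6]
  val[7] = [-6,5]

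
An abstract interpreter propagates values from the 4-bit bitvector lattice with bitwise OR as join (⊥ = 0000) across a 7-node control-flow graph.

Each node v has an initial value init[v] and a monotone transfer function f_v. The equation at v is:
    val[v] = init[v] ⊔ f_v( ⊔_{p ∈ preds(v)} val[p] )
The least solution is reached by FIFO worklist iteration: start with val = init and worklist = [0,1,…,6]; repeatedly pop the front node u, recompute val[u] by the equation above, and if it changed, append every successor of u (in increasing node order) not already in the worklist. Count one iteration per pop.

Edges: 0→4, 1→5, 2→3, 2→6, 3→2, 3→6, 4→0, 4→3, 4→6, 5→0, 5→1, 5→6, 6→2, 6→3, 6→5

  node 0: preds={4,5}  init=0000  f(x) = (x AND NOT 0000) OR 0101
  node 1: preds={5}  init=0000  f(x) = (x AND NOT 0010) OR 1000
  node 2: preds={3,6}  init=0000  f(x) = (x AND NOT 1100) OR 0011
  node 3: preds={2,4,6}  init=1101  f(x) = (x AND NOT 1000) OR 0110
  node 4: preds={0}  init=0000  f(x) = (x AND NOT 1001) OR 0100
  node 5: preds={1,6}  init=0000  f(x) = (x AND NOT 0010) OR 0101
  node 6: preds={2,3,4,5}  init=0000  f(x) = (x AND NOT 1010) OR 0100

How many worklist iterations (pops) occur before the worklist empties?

Worklist (13 pops):
  #1 pop 0: in=0000 → 0101 (was 0000); enqueue []
  #2 pop 1: in=0000 → 1000 (was 0000); enqueue []
  #3 pop 2: in=1101 → 0011 (was 0000); enqueue []
  #4 pop 3: in=0011 → 1111 (was 1101); enqueue [2]
  #5 pop 4: in=0101 → 0100 (was 0000); enqueue [0,3]
  #6 pop 5: in=1000 → 1101 (was 0000); enqueue [1]
  #7 pop 6: in=1111 → 0101 (was 0000); enqueue [5]
  #8 pop 2: in=1111 → 0011 (no change)
  #9 pop 0: in=1101 → 1101 (was 0101); enqueue [4]
  #10 pop 3: in=0111 → 1111 (no change)
  #11 pop 1: in=1101 → 1101 (was 1000); enqueue []
  #12 pop 5: in=1101 → 1101 (no change)
  #13 pop 4: in=1101 → 0100 (no change)

Fixpoint:
  val[0] = 1101
  val[1] = 1101
  val[2] = 0011
  val[3] = 1111
  val[4] = 0100
  val[5] = 1101
  val[6] = 0101

13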